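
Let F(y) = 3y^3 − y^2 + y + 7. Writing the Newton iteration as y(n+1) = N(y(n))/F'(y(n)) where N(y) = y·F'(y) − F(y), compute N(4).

F'(y) = 9y^2 − 2y + 1.
N(y) = y·F'(y) − F(y) = y·(9y^2 − 2y + 1) − (3y^3 − y^2 + y + 7) = 6y^3 − y^2 − 7.
N(4) = 361.

361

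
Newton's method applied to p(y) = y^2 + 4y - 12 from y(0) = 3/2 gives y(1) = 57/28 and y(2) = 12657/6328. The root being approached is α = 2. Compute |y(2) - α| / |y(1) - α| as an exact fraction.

1/226

y(1) - α = 57/28 - 2 = 1/28, so |y(1) - α| = 1/28.
y(2) - α = 12657/6328 - 2 = 1/6328, so |y(2) - α| = 1/6328.
Ratio = (1/6328) / (1/28) = 1/226.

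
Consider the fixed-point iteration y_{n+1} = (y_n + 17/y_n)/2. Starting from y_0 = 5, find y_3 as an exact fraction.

187457/45465

y_1 = (5 + 17/5)/2 = 21/5.
y_2 = (21/5 + 17/(21/5))/2 = 433/105.
y_3 = (433/105 + 17/(433/105))/2 = 187457/45465.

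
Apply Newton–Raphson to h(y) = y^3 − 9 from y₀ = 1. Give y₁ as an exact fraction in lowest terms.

h'(y) = 3y^2.
h(1) = −8, h'(1) = 3, so y₁ = 1 − (−8)/3 = 11/3.

11/3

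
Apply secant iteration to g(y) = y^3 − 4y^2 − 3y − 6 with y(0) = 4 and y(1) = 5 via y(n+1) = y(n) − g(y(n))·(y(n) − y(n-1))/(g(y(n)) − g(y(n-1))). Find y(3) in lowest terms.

g(4) = −18, g(5) = 4. y(2) = 5 − 4·(5 − 4)/(4 − (−18)) = 53/11.
g(5) = 4, g(53/11) = −1944/1331. y(3) = (53/11) − (−1944/1331)·((53/11) − 5)/((−1944/1331) − 4) = 8843/1817.

8843/1817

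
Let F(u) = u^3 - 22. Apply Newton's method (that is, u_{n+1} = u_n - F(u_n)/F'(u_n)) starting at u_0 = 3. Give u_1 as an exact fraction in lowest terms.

76/27

F'(u) = 3u^2.
F(3) = 5, F'(3) = 27, so u_1 = 3 - 5/27 = 76/27.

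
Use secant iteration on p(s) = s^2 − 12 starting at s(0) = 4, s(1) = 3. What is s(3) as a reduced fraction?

p(4) = 4, p(3) = −3. s(2) = 3 − (−3)·(3 − 4)/((−3) − 4) = 24/7.
p(3) = −3, p(24/7) = −12/49. s(3) = (24/7) − (−12/49)·((24/7) − 3)/((−12/49) − (−3)) = 52/15.

52/15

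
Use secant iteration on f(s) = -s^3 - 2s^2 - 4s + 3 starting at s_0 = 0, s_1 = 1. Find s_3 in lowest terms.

f(0) = 3, f(1) = -4. s_2 = 1 - (-4)·(1 - 0)/((-4) - 3) = 3/7.
f(1) = -4, f(3/7) = 288/343. s_3 = (3/7) - (288/343)·((3/7) - 1)/((288/343) - (-4)) = 219/415.

219/415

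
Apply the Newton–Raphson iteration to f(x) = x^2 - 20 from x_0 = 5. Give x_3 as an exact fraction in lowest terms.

51841/11592

f'(x) = 2x.
f(5) = 5, f'(5) = 10, so x_1 = 5 - 5/10 = 9/2.
f(9/2) = 1/4, f'(9/2) = 9, so x_2 = (9/2) - (1/4)/9 = 161/36.
f(161/36) = 1/1296, f'(161/36) = 161/18, so x_3 = (161/36) - (1/1296)/(161/18) = 51841/11592.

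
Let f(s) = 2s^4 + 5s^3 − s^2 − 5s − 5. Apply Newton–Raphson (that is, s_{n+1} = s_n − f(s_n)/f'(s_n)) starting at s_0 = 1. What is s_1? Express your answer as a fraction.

f'(s) = 8s^3 + 15s^2 − 2s − 5.
f(1) = −4, f'(1) = 16, so s_1 = 1 − (−4)/16 = 5/4.

5/4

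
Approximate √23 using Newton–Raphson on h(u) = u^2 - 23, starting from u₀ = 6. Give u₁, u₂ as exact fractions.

u₁ = 59/12, u₂ = 6793/1416

h'(u) = 2u.
h(6) = 13, h'(6) = 12, so u₁ = 6 - 13/12 = 59/12.
h(59/12) = 169/144, h'(59/12) = 59/6, so u₂ = (59/12) - (169/144)/(59/6) = 6793/1416.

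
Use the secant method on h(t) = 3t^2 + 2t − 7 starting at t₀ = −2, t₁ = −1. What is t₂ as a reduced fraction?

−13/7

h(−2) = 1, h(−1) = −6. t₂ = (−1) − (−6)·((−1) − (−2))/((−6) − 1) = −13/7.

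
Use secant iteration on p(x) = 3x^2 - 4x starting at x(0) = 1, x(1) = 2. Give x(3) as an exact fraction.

9/7

p(1) = -1, p(2) = 4. x(2) = 2 - 4·(2 - 1)/(4 - (-1)) = 6/5.
p(2) = 4, p(6/5) = -12/25. x(3) = (6/5) - (-12/25)·((6/5) - 2)/((-12/25) - 4) = 9/7.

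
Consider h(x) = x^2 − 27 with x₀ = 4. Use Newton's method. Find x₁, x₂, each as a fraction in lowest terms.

x₁ = 43/8, x₂ = 3577/688

h'(x) = 2x.
h(4) = −11, h'(4) = 8, so x₁ = 4 − (−11)/8 = 43/8.
h(43/8) = 121/64, h'(43/8) = 43/4, so x₂ = (43/8) − (121/64)/(43/4) = 3577/688.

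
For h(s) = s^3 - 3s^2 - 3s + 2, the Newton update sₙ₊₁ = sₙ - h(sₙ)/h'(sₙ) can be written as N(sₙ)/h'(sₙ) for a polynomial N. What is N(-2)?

h'(s) = 3s^2 - 6s - 3.
N(s) = s·h'(s) - h(s) = s·(3s^2 - 6s - 3) - (s^3 - 3s^2 - 3s + 2) = 2s^3 - 3s^2 - 2.
N(-2) = -30.

-30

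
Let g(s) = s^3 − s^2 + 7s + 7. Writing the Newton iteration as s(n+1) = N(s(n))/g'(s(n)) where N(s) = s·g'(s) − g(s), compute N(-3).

g'(s) = 3s^2 − 2s + 7.
N(s) = s·g'(s) − g(s) = s·(3s^2 − 2s + 7) − (s^3 − s^2 + 7s + 7) = 2s^3 − s^2 − 7.
N(-3) = −70.

−70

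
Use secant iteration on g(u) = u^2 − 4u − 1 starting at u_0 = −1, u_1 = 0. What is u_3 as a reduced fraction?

−5/21

g(−1) = 4, g(0) = −1. u_2 = 0 − (−1)·(0 − (−1))/((−1) − 4) = −1/5.
g(0) = −1, g(−1/5) = −4/25. u_3 = (−1/5) − (−4/25)·((−1/5) − 0)/((−4/25) − (−1)) = −5/21.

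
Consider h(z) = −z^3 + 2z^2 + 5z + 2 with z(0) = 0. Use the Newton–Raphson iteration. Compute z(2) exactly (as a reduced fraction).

−194/365

h'(z) = −3z^2 + 4z + 5.
h(0) = 2, h'(0) = 5, so z(1) = 0 − 2/5 = −2/5.
h(−2/5) = 48/125, h'(−2/5) = 73/25, so z(2) = (−2/5) − (48/125)/(73/25) = −194/365.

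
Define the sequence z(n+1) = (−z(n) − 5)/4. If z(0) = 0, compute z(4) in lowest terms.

−255/256

z(1) = (−0 − 5)/4 = −5/4.
z(2) = (−(−5/4) − 5)/4 = −15/16.
z(3) = (−(−15/16) − 5)/4 = −65/64.
z(4) = (−(−65/64) − 5)/4 = −255/256.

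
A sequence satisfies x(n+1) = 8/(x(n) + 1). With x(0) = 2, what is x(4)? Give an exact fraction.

280/123

x(1) = 8/(2 + 1) = 8/3.
x(2) = 8/(8/3 + 1) = 24/11.
x(3) = 8/(24/11 + 1) = 88/35.
x(4) = 8/(88/35 + 1) = 280/123.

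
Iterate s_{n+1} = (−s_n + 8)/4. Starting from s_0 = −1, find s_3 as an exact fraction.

105/64

s_1 = (−(−1) + 8)/4 = 9/4.
s_2 = (−(9/4) + 8)/4 = 23/16.
s_3 = (−(23/16) + 8)/4 = 105/64.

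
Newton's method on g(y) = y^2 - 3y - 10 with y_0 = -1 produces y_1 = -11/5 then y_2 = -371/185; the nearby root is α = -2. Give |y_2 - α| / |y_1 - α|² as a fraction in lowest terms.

y_1 - α = -11/5 - (-2) = -11/5 + 2 = -1/5, so |y_1 - α| = 1/5.
y_2 - α = -371/185 - (-2) = -371/185 + 2 = -1/185, so |y_2 - α| = 1/185.
|y_1 - α|² = 1/25.
Ratio = (1/185) / (1/25) = 5/37.

5/37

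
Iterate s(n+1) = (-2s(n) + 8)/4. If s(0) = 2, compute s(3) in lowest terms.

s(1) = (-2·2 + 8)/4 = 1.
s(2) = (-2·1 + 8)/4 = 3/2.
s(3) = (-2·(3/2) + 8)/4 = 5/4.

5/4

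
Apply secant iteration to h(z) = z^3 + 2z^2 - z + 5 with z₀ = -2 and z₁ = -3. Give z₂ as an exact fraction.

h(-2) = 7, h(-3) = -1. z₂ = (-3) - (-1)·((-3) - (-2))/((-1) - 7) = -23/8.

-23/8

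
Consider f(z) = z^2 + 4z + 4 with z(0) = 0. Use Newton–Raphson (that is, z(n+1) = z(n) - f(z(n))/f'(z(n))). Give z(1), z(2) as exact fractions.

f'(z) = 2z + 4.
f(0) = 4, f'(0) = 4, so z(1) = 0 - 4/4 = -1.
f(-1) = 1, f'(-1) = 2, so z(2) = (-1) - 1/2 = -3/2.

z(1) = -1, z(2) = -3/2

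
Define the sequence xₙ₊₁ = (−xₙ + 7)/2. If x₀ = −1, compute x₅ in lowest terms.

x₁ = (−(−1) + 7)/2 = 4.
x₂ = (−4 + 7)/2 = 3/2.
x₃ = (−(3/2) + 7)/2 = 11/4.
x₄ = (−(11/4) + 7)/2 = 17/8.
x₅ = (−(17/8) + 7)/2 = 39/16.

39/16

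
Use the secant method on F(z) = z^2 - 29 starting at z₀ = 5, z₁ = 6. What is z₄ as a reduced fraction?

F(5) = -4, F(6) = 7. z₂ = 6 - 7·(6 - 5)/(7 - (-4)) = 59/11.
F(6) = 7, F(59/11) = -28/121. z₃ = (59/11) - (-28/121)·((59/11) - 6)/((-28/121) - 7) = 673/125.
F(59/11) = -28/121, F(673/125) = -196/15625. z₄ = (673/125) - (-196/15625)·((673/125) - (59/11))/((-196/15625) - (-28/121)) = 39791/7389.

39791/7389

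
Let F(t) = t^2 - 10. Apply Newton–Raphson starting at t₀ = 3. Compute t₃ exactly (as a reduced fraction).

F'(t) = 2t.
F(3) = -1, F'(3) = 6, so t₁ = 3 - (-1)/6 = 19/6.
F(19/6) = 1/36, F'(19/6) = 19/3, so t₂ = (19/6) - (1/36)/(19/3) = 721/228.
F(721/228) = 1/51984, F'(721/228) = 721/114, so t₃ = (721/228) - (1/51984)/(721/114) = 1039681/328776.

1039681/328776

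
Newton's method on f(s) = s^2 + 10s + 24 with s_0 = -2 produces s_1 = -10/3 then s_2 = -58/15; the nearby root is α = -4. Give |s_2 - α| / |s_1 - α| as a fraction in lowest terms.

s_1 - α = -10/3 - (-4) = -10/3 + 4 = 2/3, so |s_1 - α| = 2/3.
s_2 - α = -58/15 - (-4) = -58/15 + 4 = 2/15, so |s_2 - α| = 2/15.
Ratio = (2/15) / (2/3) = 1/5.

1/5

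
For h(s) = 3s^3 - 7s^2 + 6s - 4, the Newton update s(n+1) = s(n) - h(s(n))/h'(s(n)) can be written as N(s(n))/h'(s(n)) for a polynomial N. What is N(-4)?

h'(s) = 9s^2 - 14s + 6.
N(s) = s·h'(s) - h(s) = s·(9s^2 - 14s + 6) - (3s^3 - 7s^2 + 6s - 4) = 6s^3 - 7s^2 + 4.
N(-4) = -492.

-492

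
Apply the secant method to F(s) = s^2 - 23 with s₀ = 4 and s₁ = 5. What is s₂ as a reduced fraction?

43/9

F(4) = -7, F(5) = 2. s₂ = 5 - 2·(5 - 4)/(2 - (-7)) = 43/9.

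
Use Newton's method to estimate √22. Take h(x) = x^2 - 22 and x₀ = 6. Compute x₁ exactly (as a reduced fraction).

h'(x) = 2x.
h(6) = 14, h'(6) = 12, so x₁ = 6 - 14/12 = 29/6.

29/6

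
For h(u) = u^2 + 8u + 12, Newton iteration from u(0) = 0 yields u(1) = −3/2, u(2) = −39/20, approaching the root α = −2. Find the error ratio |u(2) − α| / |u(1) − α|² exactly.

u(1) − α = −3/2 − (−2) = −3/2 + 2 = 1/2, so |u(1) − α| = 1/2.
u(2) − α = −39/20 − (−2) = −39/20 + 2 = 1/20, so |u(2) − α| = 1/20.
|u(1) − α|² = 1/4.
Ratio = (1/20) / (1/4) = 1/5.

1/5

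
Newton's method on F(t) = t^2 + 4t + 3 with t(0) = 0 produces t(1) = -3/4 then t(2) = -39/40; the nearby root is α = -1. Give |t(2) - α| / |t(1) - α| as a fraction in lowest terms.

1/10

t(1) - α = -3/4 - (-1) = -3/4 + 1 = 1/4, so |t(1) - α| = 1/4.
t(2) - α = -39/40 - (-1) = -39/40 + 1 = 1/40, so |t(2) - α| = 1/40.
Ratio = (1/40) / (1/4) = 1/10.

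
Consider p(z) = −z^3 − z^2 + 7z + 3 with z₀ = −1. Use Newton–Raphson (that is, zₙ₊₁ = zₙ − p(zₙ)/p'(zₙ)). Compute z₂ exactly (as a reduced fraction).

−41/99

p'(z) = −3z^2 − 2z + 7.
p(−1) = −4, p'(−1) = 6, so z₁ = (−1) − (−4)/6 = −1/3.
p(−1/3) = 16/27, p'(−1/3) = 22/3, so z₂ = (−1/3) − (16/27)/(22/3) = −41/99.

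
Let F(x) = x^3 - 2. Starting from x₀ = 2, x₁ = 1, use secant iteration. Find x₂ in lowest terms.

8/7

F(2) = 6, F(1) = -1. x₂ = 1 - (-1)·(1 - 2)/((-1) - 6) = 8/7.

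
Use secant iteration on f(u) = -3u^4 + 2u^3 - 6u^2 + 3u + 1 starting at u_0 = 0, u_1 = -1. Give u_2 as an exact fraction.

f(0) = 1, f(-1) = -13. u_2 = (-1) - (-13)·((-1) - 0)/((-13) - 1) = -1/14.

-1/14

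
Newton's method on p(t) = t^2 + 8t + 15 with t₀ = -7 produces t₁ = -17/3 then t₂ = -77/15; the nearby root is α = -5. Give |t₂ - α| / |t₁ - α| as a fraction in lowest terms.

t₁ - α = -17/3 - (-5) = -17/3 + 5 = -2/3, so |t₁ - α| = 2/3.
t₂ - α = -77/15 - (-5) = -77/15 + 5 = -2/15, so |t₂ - α| = 2/15.
Ratio = (2/15) / (2/3) = 1/5.

1/5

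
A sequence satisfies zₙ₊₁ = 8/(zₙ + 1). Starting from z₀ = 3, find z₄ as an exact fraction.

z₁ = 8/(3 + 1) = 2.
z₂ = 8/(2 + 1) = 8/3.
z₃ = 8/(8/3 + 1) = 24/11.
z₄ = 8/(24/11 + 1) = 88/35.

88/35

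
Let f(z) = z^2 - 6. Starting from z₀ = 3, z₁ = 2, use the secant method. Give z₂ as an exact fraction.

12/5

f(3) = 3, f(2) = -2. z₂ = 2 - (-2)·(2 - 3)/((-2) - 3) = 12/5.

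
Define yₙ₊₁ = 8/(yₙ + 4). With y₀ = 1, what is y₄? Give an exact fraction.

y₁ = 8/(1 + 4) = 8/5.
y₂ = 8/(8/5 + 4) = 10/7.
y₃ = 8/(10/7 + 4) = 28/19.
y₄ = 8/(28/19 + 4) = 19/13.

19/13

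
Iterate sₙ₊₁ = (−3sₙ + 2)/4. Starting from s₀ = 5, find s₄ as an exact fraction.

455/256

s₁ = (−3·5 + 2)/4 = −13/4.
s₂ = (−3·(−13/4) + 2)/4 = 47/16.
s₃ = (−3·(47/16) + 2)/4 = −109/64.
s₄ = (−3·(−109/64) + 2)/4 = 455/256.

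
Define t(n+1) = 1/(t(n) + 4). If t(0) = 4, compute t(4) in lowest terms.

t(1) = 1/(4 + 4) = 1/8.
t(2) = 1/(1/8 + 4) = 8/33.
t(3) = 1/(8/33 + 4) = 33/140.
t(4) = 1/(33/140 + 4) = 140/593.

140/593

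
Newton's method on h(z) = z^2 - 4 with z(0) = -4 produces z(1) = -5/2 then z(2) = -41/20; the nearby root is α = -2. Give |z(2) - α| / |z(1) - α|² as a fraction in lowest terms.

1/5

z(1) - α = -5/2 - (-2) = -5/2 + 2 = -1/2, so |z(1) - α| = 1/2.
z(2) - α = -41/20 - (-2) = -41/20 + 2 = -1/20, so |z(2) - α| = 1/20.
|z(1) - α|² = 1/4.
Ratio = (1/20) / (1/4) = 1/5.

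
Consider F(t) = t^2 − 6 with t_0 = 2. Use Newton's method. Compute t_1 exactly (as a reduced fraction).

5/2

F'(t) = 2t.
F(2) = −2, F'(2) = 4, so t_1 = 2 − (−2)/4 = 5/2.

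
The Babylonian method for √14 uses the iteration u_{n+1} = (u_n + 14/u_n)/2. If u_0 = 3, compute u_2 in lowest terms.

1033/276

u_1 = (3 + 14/3)/2 = 23/6.
u_2 = (23/6 + 14/(23/6))/2 = 1033/276.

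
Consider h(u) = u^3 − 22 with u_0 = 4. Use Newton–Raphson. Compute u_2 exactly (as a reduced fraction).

21257/7500

h'(u) = 3u^2.
h(4) = 42, h'(4) = 48, so u_1 = 4 − 42/48 = 25/8.
h(25/8) = 4361/512, h'(25/8) = 1875/64, so u_2 = (25/8) − (4361/512)/(1875/64) = 21257/7500.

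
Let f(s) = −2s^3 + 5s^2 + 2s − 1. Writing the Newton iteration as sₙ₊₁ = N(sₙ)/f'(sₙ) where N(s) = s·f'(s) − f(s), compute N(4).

−175

f'(s) = −6s^2 + 10s + 2.
N(s) = s·f'(s) − f(s) = s·(−6s^2 + 10s + 2) − (−2s^3 + 5s^2 + 2s − 1) = −4s^3 + 5s^2 + 1.
N(4) = −175.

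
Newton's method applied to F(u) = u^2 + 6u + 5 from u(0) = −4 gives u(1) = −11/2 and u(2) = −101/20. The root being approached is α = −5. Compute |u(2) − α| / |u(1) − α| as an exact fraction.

u(1) − α = −11/2 − (−5) = −11/2 + 5 = −1/2, so |u(1) − α| = 1/2.
u(2) − α = −101/20 − (−5) = −101/20 + 5 = −1/20, so |u(2) − α| = 1/20.
Ratio = (1/20) / (1/2) = 1/10.

1/10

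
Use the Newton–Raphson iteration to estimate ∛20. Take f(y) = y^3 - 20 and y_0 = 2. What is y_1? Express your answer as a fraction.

3

f'(y) = 3y^2.
f(2) = -12, f'(2) = 12, so y_1 = 2 - (-12)/12 = 3.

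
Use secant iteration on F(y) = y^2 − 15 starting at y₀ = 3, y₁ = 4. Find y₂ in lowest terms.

F(3) = −6, F(4) = 1. y₂ = 4 − 1·(4 − 3)/(1 − (−6)) = 27/7.

27/7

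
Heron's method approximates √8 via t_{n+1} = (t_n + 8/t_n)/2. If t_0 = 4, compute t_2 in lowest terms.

t_1 = (4 + 8/4)/2 = 3.
t_2 = (3 + 8/3)/2 = 17/6.

17/6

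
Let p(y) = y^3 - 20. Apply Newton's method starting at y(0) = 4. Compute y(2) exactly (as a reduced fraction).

67933/24642

p'(y) = 3y^2.
p(4) = 44, p'(4) = 48, so y(1) = 4 - 44/48 = 37/12.
p(37/12) = 16093/1728, p'(37/12) = 1369/48, so y(2) = (37/12) - (16093/1728)/(1369/48) = 67933/24642.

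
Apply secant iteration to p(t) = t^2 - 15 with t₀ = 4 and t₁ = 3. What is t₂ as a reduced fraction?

27/7

p(4) = 1, p(3) = -6. t₂ = 3 - (-6)·(3 - 4)/((-6) - 1) = 27/7.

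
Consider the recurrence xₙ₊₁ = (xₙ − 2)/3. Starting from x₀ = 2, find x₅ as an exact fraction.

−80/81

x₁ = (2 − 2)/3 = 0.
x₂ = (0 − 2)/3 = −2/3.
x₃ = ((−2/3) − 2)/3 = −8/9.
x₄ = ((−8/9) − 2)/3 = −26/27.
x₅ = ((−26/27) − 2)/3 = −80/81.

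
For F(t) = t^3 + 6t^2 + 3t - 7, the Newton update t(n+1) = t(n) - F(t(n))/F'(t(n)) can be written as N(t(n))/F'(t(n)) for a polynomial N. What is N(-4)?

F'(t) = 3t^2 + 12t + 3.
N(t) = t·F'(t) - F(t) = t·(3t^2 + 12t + 3) - (t^3 + 6t^2 + 3t - 7) = 2t^3 + 6t^2 + 7.
N(-4) = -25.

-25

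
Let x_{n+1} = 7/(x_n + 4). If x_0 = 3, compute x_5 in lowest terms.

x_1 = 7/(3 + 4) = 1.
x_2 = 7/(1 + 4) = 7/5.
x_3 = 7/(7/5 + 4) = 35/27.
x_4 = 7/(35/27 + 4) = 189/143.
x_5 = 7/(189/143 + 4) = 1001/761.

1001/761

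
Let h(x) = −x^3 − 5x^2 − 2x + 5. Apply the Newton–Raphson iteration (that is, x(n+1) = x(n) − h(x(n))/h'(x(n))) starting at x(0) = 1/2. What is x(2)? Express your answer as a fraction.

h'(x) = −3x^2 − 10x − 2.
h(1/2) = 21/8, h'(1/2) = −31/4, so x(1) = (1/2) − (21/8)/(−31/4) = 26/31.
h(26/31) = −23373/29791, h'(26/31) = −12010/961, so x(2) = (26/31) − (−23373/29791)/(−12010/961) = 288887/372310.

288887/372310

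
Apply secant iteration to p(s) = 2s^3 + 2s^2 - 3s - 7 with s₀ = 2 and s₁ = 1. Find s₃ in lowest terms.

4645/2911

p(2) = 11, p(1) = -6. s₂ = 1 - (-6)·(1 - 2)/((-6) - 11) = 23/17.
p(1) = -6, p(23/17) = -12012/4913. s₃ = (23/17) - (-12012/4913)·((23/17) - 1)/((-12012/4913) - (-6)) = 4645/2911.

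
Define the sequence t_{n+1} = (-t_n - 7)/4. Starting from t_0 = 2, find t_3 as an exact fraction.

t_1 = (-2 - 7)/4 = -9/4.
t_2 = (-(-9/4) - 7)/4 = -19/16.
t_3 = (-(-19/16) - 7)/4 = -93/64.

-93/64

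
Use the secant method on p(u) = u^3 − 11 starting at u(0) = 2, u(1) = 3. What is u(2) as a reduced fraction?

p(2) = −3, p(3) = 16. u(2) = 3 − 16·(3 − 2)/(16 − (−3)) = 41/19.

41/19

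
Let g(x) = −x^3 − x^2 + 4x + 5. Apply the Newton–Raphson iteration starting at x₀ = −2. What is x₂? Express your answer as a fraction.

−85/54

g'(x) = −3x^2 − 2x + 4.
g(−2) = 1, g'(−2) = −4, so x₁ = (−2) − 1/(−4) = −7/4.
g(−7/4) = 19/64, g'(−7/4) = −27/16, so x₂ = (−7/4) − (19/64)/(−27/16) = −85/54.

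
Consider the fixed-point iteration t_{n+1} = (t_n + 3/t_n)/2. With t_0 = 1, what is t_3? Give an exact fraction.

97/56

t_1 = (1 + 3/1)/2 = 2.
t_2 = (2 + 3/2)/2 = 7/4.
t_3 = (7/4 + 3/(7/4))/2 = 97/56.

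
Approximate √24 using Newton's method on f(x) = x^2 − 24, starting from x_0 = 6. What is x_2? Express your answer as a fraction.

49/10

f'(x) = 2x.
f(6) = 12, f'(6) = 12, so x_1 = 6 − 12/12 = 5.
f(5) = 1, f'(5) = 10, so x_2 = 5 − 1/10 = 49/10.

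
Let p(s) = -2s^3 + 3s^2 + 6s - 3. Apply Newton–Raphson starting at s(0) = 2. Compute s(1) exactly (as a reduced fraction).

p'(s) = -6s^2 + 6s + 6.
p(2) = 5, p'(2) = -6, so s(1) = 2 - 5/(-6) = 17/6.

17/6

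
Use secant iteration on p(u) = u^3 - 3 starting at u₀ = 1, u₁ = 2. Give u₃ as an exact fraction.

561/403

p(1) = -2, p(2) = 5. u₂ = 2 - 5·(2 - 1)/(5 - (-2)) = 9/7.
p(2) = 5, p(9/7) = -300/343. u₃ = (9/7) - (-300/343)·((9/7) - 2)/((-300/343) - 5) = 561/403.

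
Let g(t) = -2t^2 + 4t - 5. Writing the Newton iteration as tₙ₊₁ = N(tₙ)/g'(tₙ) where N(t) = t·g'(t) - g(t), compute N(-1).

3

g'(t) = -4t + 4.
N(t) = t·g'(t) - g(t) = t·(-4t + 4) - (-2t^2 + 4t - 5) = -2t^2 + 5.
N(-1) = 3.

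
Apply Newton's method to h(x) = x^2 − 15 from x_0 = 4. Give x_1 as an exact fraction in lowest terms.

h'(x) = 2x.
h(4) = 1, h'(4) = 8, so x_1 = 4 − 1/8 = 31/8.

31/8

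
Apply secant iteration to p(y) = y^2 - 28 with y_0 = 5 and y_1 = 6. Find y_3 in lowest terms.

164/31

p(5) = -3, p(6) = 8. y_2 = 6 - 8·(6 - 5)/(8 - (-3)) = 58/11.
p(6) = 8, p(58/11) = -24/121. y_3 = (58/11) - (-24/121)·((58/11) - 6)/((-24/121) - 8) = 164/31.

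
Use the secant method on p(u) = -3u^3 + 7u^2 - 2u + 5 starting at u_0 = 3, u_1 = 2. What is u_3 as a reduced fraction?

p(3) = -19, p(2) = 5. u_2 = 2 - 5·(2 - 3)/(5 - (-19)) = 53/24.
p(2) = 5, p(53/24) = 1235/512. u_3 = (53/24) - (1235/512)·((53/24) - 2)/((1235/512) - 5) = 382/159.

382/159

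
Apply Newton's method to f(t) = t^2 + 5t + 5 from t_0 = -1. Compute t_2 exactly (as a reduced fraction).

f'(t) = 2t + 5.
f(-1) = 1, f'(-1) = 3, so t_1 = (-1) - 1/3 = -4/3.
f(-4/3) = 1/9, f'(-4/3) = 7/3, so t_2 = (-4/3) - (1/9)/(7/3) = -29/21.

-29/21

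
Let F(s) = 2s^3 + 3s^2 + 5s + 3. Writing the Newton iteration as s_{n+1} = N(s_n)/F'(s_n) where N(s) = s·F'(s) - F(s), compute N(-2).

-23

F'(s) = 6s^2 + 6s + 5.
N(s) = s·F'(s) - F(s) = s·(6s^2 + 6s + 5) - (2s^3 + 3s^2 + 5s + 3) = 4s^3 + 3s^2 - 3.
N(-2) = -23.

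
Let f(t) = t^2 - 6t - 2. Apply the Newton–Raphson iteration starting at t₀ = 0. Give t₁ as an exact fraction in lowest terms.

-1/3

f'(t) = 2t - 6.
f(0) = -2, f'(0) = -6, so t₁ = 0 - (-2)/(-6) = -1/3.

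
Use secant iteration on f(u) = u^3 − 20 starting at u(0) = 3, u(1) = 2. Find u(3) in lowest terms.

f(3) = 7, f(2) = −12. u(2) = 2 − (−12)·(2 − 3)/((−12) − 7) = 50/19.
f(2) = −12, f(50/19) = −12180/6859. u(3) = (50/19) − (−12180/6859)·((50/19) − 2)/((−12180/6859) − (−12)) = 1335/487.

1335/487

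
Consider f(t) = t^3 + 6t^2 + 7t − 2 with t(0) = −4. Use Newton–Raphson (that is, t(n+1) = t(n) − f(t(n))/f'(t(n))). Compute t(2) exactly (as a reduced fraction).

f'(t) = 3t^2 + 12t + 7.
f(−4) = 2, f'(−4) = 7, so t(1) = (−4) − 2/7 = −30/7.
f(−30/7) = −176/343, f'(−30/7) = 523/49, so t(2) = (−30/7) − (−176/343)/(523/49) = −15514/3661.

−15514/3661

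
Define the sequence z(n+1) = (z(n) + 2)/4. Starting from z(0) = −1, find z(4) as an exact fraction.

169/256

z(1) = ((−1) + 2)/4 = 1/4.
z(2) = ((1/4) + 2)/4 = 9/16.
z(3) = ((9/16) + 2)/4 = 41/64.
z(4) = ((41/64) + 2)/4 = 169/256.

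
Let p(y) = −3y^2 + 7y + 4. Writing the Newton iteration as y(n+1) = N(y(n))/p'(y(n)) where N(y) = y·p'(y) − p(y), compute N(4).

−52

p'(y) = −6y + 7.
N(y) = y·p'(y) − p(y) = y·(−6y + 7) − (−3y^2 + 7y + 4) = −3y^2 − 4.
N(4) = −52.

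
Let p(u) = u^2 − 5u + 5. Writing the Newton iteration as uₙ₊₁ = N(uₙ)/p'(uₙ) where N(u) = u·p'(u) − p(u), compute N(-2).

−1

p'(u) = 2u − 5.
N(u) = u·p'(u) − p(u) = u·(2u − 5) − (u^2 − 5u + 5) = u^2 − 5.
N(-2) = −1.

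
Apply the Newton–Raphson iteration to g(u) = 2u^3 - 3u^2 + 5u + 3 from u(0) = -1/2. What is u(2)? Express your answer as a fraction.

-108607/243770

g'(u) = 6u^2 - 6u + 5.
g(-1/2) = -1/2, g'(-1/2) = 19/2, so u(1) = (-1/2) - (-1/2)/(19/2) = -17/38.
g(-17/38) = -112/6859, g'(-17/38) = 6415/722, so u(2) = (-17/38) - (-112/6859)/(6415/722) = -108607/243770.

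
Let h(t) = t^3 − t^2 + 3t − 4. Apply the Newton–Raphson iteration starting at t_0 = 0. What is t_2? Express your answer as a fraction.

188/153

h'(t) = 3t^2 − 2t + 3.
h(0) = −4, h'(0) = 3, so t_1 = 0 − (−4)/3 = 4/3.
h(4/3) = 16/27, h'(4/3) = 17/3, so t_2 = (4/3) − (16/27)/(17/3) = 188/153.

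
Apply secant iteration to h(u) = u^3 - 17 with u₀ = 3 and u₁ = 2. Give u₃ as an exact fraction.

h(3) = 10, h(2) = -9. u₂ = 2 - (-9)·(2 - 3)/((-9) - 10) = 47/19.
h(2) = -9, h(47/19) = -12780/6859. u₃ = (47/19) - (-12780/6859)·((47/19) - 2)/((-12780/6859) - (-9)) = 4709/1813.

4709/1813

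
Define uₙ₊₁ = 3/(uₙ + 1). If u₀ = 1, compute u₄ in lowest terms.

u₁ = 3/(1 + 1) = 3/2.
u₂ = 3/(3/2 + 1) = 6/5.
u₃ = 3/(6/5 + 1) = 15/11.
u₄ = 3/(15/11 + 1) = 33/26.

33/26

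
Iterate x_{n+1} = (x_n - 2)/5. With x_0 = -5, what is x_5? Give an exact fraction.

-1567/3125

x_1 = ((-5) - 2)/5 = -7/5.
x_2 = ((-7/5) - 2)/5 = -17/25.
x_3 = ((-17/25) - 2)/5 = -67/125.
x_4 = ((-67/125) - 2)/5 = -317/625.
x_5 = ((-317/625) - 2)/5 = -1567/3125.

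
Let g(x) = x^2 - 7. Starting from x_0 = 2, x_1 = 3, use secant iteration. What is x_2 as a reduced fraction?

g(2) = -3, g(3) = 2. x_2 = 3 - 2·(3 - 2)/(2 - (-3)) = 13/5.

13/5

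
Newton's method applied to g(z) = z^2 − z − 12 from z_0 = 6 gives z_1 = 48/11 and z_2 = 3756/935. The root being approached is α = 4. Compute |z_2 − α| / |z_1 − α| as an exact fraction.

4/85

z_1 − α = 48/11 − 4 = 4/11, so |z_1 − α| = 4/11.
z_2 − α = 3756/935 − 4 = 16/935, so |z_2 − α| = 16/935.
Ratio = (16/935) / (4/11) = 4/85.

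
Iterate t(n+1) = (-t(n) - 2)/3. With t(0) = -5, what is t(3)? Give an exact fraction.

-1/3

t(1) = (-(-5) - 2)/3 = 1.
t(2) = (-1 - 2)/3 = -1.
t(3) = (-(-1) - 2)/3 = -1/3.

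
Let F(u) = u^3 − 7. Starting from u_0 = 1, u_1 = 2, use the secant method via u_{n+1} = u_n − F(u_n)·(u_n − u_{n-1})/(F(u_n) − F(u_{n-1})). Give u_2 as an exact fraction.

13/7

F(1) = −6, F(2) = 1. u_2 = 2 − 1·(2 − 1)/(1 − (−6)) = 13/7.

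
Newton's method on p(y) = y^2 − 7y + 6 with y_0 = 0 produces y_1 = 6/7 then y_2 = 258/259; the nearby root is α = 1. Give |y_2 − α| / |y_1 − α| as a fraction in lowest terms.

1/37

y_1 − α = 6/7 − 1 = −1/7, so |y_1 − α| = 1/7.
y_2 − α = 258/259 − 1 = −1/259, so |y_2 − α| = 1/259.
Ratio = (1/259) / (1/7) = 1/37.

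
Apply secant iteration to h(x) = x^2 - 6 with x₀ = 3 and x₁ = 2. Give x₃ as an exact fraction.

27/11

h(3) = 3, h(2) = -2. x₂ = 2 - (-2)·(2 - 3)/((-2) - 3) = 12/5.
h(2) = -2, h(12/5) = -6/25. x₃ = (12/5) - (-6/25)·((12/5) - 2)/((-6/25) - (-2)) = 27/11.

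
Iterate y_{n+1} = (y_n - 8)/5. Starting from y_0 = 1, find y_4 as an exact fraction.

-1247/625

y_1 = (1 - 8)/5 = -7/5.
y_2 = ((-7/5) - 8)/5 = -47/25.
y_3 = ((-47/25) - 8)/5 = -247/125.
y_4 = ((-247/125) - 8)/5 = -1247/625.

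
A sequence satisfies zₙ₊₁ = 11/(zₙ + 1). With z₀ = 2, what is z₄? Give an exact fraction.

z₁ = 11/(2 + 1) = 11/3.
z₂ = 11/(11/3 + 1) = 33/14.
z₃ = 11/(33/14 + 1) = 154/47.
z₄ = 11/(154/47 + 1) = 517/201.

517/201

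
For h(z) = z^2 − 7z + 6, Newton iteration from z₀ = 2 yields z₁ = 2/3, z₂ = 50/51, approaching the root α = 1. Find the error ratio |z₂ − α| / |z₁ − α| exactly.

z₁ − α = 2/3 − 1 = −1/3, so |z₁ − α| = 1/3.
z₂ − α = 50/51 − 1 = −1/51, so |z₂ − α| = 1/51.
Ratio = (1/51) / (1/3) = 1/17.

1/17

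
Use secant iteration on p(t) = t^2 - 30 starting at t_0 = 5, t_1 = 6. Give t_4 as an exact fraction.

p(5) = -5, p(6) = 6. t_2 = 6 - 6·(6 - 5)/(6 - (-5)) = 60/11.
p(6) = 6, p(60/11) = -30/121. t_3 = (60/11) - (-30/121)·((60/11) - 6)/((-30/121) - 6) = 115/21.
p(60/11) = -30/121, p(115/21) = -5/441. t_4 = (115/21) - (-5/441)·((115/21) - (60/11))/((-5/441) - (-30/121)) = 2766/505.

2766/505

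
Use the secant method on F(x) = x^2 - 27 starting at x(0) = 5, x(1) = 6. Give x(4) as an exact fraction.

1351/260

F(5) = -2, F(6) = 9. x(2) = 6 - 9·(6 - 5)/(9 - (-2)) = 57/11.
F(6) = 9, F(57/11) = -18/121. x(3) = (57/11) - (-18/121)·((57/11) - 6)/((-18/121) - 9) = 213/41.
F(57/11) = -18/121, F(213/41) = -18/1681. x(4) = (213/41) - (-18/1681)·((213/41) - (57/11))/((-18/1681) - (-18/121)) = 1351/260.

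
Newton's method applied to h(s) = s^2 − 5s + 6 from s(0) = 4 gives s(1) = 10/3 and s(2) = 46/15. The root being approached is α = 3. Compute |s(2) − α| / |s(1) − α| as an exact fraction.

1/5

s(1) − α = 10/3 − 3 = 1/3, so |s(1) − α| = 1/3.
s(2) − α = 46/15 − 3 = 1/15, so |s(2) − α| = 1/15.
Ratio = (1/15) / (1/3) = 1/5.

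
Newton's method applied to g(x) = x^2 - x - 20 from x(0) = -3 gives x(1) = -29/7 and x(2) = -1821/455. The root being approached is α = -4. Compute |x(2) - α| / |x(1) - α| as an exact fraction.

1/65

x(1) - α = -29/7 - (-4) = -29/7 + 4 = -1/7, so |x(1) - α| = 1/7.
x(2) - α = -1821/455 - (-4) = -1821/455 + 4 = -1/455, so |x(2) - α| = 1/455.
Ratio = (1/455) / (1/7) = 1/65.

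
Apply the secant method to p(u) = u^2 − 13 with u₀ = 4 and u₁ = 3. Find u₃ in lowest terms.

83/23

p(4) = 3, p(3) = −4. u₂ = 3 − (−4)·(3 − 4)/((−4) − 3) = 25/7.
p(3) = −4, p(25/7) = −12/49. u₃ = (25/7) − (−12/49)·((25/7) − 3)/((−12/49) − (−4)) = 83/23.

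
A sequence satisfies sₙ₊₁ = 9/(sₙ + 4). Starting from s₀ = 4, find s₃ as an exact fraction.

369/236

s₁ = 9/(4 + 4) = 9/8.
s₂ = 9/(9/8 + 4) = 72/41.
s₃ = 9/(72/41 + 4) = 369/236.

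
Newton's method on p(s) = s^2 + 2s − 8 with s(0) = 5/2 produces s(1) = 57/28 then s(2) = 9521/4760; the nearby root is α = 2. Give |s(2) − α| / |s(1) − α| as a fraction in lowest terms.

1/170

s(1) − α = 57/28 − 2 = 1/28, so |s(1) − α| = 1/28.
s(2) − α = 9521/4760 − 2 = 1/4760, so |s(2) − α| = 1/4760.
Ratio = (1/4760) / (1/28) = 1/170.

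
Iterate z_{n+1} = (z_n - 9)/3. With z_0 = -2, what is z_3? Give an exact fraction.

-119/27

z_1 = ((-2) - 9)/3 = -11/3.
z_2 = ((-11/3) - 9)/3 = -38/9.
z_3 = ((-38/9) - 9)/3 = -119/27.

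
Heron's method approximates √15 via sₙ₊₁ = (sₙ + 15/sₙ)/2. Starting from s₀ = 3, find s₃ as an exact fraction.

1921/496

s₁ = (3 + 15/3)/2 = 4.
s₂ = (4 + 15/4)/2 = 31/8.
s₃ = (31/8 + 15/(31/8))/2 = 1921/496.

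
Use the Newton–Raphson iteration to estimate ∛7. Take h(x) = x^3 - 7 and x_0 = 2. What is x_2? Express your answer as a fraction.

18215/9522

h'(x) = 3x^2.
h(2) = 1, h'(2) = 12, so x_1 = 2 - 1/12 = 23/12.
h(23/12) = 71/1728, h'(23/12) = 529/48, so x_2 = (23/12) - (71/1728)/(529/48) = 18215/9522.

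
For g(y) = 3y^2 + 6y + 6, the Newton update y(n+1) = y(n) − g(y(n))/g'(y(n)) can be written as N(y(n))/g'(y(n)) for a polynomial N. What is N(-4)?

42

g'(y) = 6y + 6.
N(y) = y·g'(y) − g(y) = y·(6y + 6) − (3y^2 + 6y + 6) = 3y^2 − 6.
N(-4) = 42.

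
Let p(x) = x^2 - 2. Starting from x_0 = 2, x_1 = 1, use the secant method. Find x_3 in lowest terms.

10/7

p(2) = 2, p(1) = -1. x_2 = 1 - (-1)·(1 - 2)/((-1) - 2) = 4/3.
p(1) = -1, p(4/3) = -2/9. x_3 = (4/3) - (-2/9)·((4/3) - 1)/((-2/9) - (-1)) = 10/7.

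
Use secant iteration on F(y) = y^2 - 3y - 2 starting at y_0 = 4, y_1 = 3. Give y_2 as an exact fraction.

F(4) = 2, F(3) = -2. y_2 = 3 - (-2)·(3 - 4)/((-2) - 2) = 7/2.

7/2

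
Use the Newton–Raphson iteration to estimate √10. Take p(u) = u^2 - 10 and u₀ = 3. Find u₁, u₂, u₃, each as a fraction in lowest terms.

u₁ = 19/6, u₂ = 721/228, u₃ = 1039681/328776

p'(u) = 2u.
p(3) = -1, p'(3) = 6, so u₁ = 3 - (-1)/6 = 19/6.
p(19/6) = 1/36, p'(19/6) = 19/3, so u₂ = (19/6) - (1/36)/(19/3) = 721/228.
p(721/228) = 1/51984, p'(721/228) = 721/114, so u₃ = (721/228) - (1/51984)/(721/114) = 1039681/328776.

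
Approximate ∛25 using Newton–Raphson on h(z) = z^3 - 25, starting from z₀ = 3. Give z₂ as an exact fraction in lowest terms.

h'(z) = 3z^2.
h(3) = 2, h'(3) = 27, so z₁ = 3 - 2/27 = 79/27.
h(79/27) = 964/19683, h'(79/27) = 6241/243, so z₂ = (79/27) - (964/19683)/(6241/243) = 1478153/505521.

1478153/505521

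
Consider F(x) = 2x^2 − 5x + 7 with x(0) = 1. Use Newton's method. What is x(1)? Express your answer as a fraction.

F'(x) = 4x − 5.
F(1) = 4, F'(1) = −1, so x(1) = 1 − 4/(−1) = 5.

5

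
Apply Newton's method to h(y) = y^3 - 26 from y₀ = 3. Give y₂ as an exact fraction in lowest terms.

h'(y) = 3y^2.
h(3) = 1, h'(3) = 27, so y₁ = 3 - 1/27 = 80/27.
h(80/27) = 242/19683, h'(80/27) = 6400/243, so y₂ = (80/27) - (242/19683)/(6400/243) = 767879/259200.

767879/259200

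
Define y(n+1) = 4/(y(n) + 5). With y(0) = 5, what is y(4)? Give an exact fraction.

y(1) = 4/(5 + 5) = 2/5.
y(2) = 4/(2/5 + 5) = 20/27.
y(3) = 4/(20/27 + 5) = 108/155.
y(4) = 4/(108/155 + 5) = 620/883.

620/883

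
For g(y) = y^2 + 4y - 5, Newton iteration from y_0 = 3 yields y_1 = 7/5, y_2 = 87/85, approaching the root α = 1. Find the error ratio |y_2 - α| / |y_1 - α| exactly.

y_1 - α = 7/5 - 1 = 2/5, so |y_1 - α| = 2/5.
y_2 - α = 87/85 - 1 = 2/85, so |y_2 - α| = 2/85.
Ratio = (2/85) / (2/5) = 1/17.

1/17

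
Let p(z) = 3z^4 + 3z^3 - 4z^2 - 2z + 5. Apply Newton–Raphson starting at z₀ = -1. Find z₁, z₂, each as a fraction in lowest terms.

p'(z) = 12z^3 + 9z^2 - 8z - 2.
p(-1) = 3, p'(-1) = 3, so z₁ = (-1) - 3/3 = -2.
p(-2) = 17, p'(-2) = -46, so z₂ = (-2) - 17/(-46) = -75/46.

z₁ = -2, z₂ = -75/46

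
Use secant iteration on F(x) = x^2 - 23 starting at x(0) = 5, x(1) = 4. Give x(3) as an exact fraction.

379/79

F(5) = 2, F(4) = -7. x(2) = 4 - (-7)·(4 - 5)/((-7) - 2) = 43/9.
F(4) = -7, F(43/9) = -14/81. x(3) = (43/9) - (-14/81)·((43/9) - 4)/((-14/81) - (-7)) = 379/79.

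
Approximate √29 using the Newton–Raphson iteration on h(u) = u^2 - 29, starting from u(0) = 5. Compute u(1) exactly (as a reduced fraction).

27/5

h'(u) = 2u.
h(5) = -4, h'(5) = 10, so u(1) = 5 - (-4)/10 = 27/5.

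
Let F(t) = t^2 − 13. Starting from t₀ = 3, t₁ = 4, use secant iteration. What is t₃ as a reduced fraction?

191/53

F(3) = −4, F(4) = 3. t₂ = 4 − 3·(4 − 3)/(3 − (−4)) = 25/7.
F(4) = 3, F(25/7) = −12/49. t₃ = (25/7) − (−12/49)·((25/7) − 4)/((−12/49) − 3) = 191/53.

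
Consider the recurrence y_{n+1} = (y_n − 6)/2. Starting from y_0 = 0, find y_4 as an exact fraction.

−45/8

y_1 = (0 − 6)/2 = −3.
y_2 = ((−3) − 6)/2 = −9/2.
y_3 = ((−9/2) − 6)/2 = −21/4.
y_4 = ((−21/4) − 6)/2 = −45/8.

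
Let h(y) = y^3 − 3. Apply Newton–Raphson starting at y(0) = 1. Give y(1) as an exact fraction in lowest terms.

h'(y) = 3y^2.
h(1) = −2, h'(1) = 3, so y(1) = 1 − (−2)/3 = 5/3.

5/3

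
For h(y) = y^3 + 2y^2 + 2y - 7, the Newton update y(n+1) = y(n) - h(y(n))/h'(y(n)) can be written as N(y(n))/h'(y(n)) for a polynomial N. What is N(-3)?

h'(y) = 3y^2 + 4y + 2.
N(y) = y·h'(y) - h(y) = y·(3y^2 + 4y + 2) - (y^3 + 2y^2 + 2y - 7) = 2y^3 + 2y^2 + 7.
N(-3) = -29.

-29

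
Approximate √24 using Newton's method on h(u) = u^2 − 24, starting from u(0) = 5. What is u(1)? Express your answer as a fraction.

49/10

h'(u) = 2u.
h(5) = 1, h'(5) = 10, so u(1) = 5 − 1/10 = 49/10.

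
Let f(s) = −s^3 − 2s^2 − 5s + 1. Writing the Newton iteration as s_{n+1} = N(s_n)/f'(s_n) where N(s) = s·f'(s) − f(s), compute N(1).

f'(s) = −3s^2 − 4s − 5.
N(s) = s·f'(s) − f(s) = s·(−3s^2 − 4s − 5) − (−s^3 − 2s^2 − 5s + 1) = −2s^3 − 2s^2 − 1.
N(1) = −5.

−5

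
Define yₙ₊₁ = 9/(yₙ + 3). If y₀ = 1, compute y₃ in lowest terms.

21/11

y₁ = 9/(1 + 3) = 9/4.
y₂ = 9/(9/4 + 3) = 12/7.
y₃ = 9/(12/7 + 3) = 21/11.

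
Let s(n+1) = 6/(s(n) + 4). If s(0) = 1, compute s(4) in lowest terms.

s(1) = 6/(1 + 4) = 6/5.
s(2) = 6/(6/5 + 4) = 15/13.
s(3) = 6/(15/13 + 4) = 78/67.
s(4) = 6/(78/67 + 4) = 201/173.

201/173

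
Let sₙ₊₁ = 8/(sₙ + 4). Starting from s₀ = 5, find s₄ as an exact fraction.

31/21

s₁ = 8/(5 + 4) = 8/9.
s₂ = 8/(8/9 + 4) = 18/11.
s₃ = 8/(18/11 + 4) = 44/31.
s₄ = 8/(44/31 + 4) = 31/21.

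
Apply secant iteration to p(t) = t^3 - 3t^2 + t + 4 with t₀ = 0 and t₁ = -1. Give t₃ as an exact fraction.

-196/221

p(0) = 4, p(-1) = -1. t₂ = (-1) - (-1)·((-1) - 0)/((-1) - 4) = -4/5.
p(-1) = -1, p(-4/5) = 96/125. t₃ = (-4/5) - (96/125)·((-4/5) - (-1))/((96/125) - (-1)) = -196/221.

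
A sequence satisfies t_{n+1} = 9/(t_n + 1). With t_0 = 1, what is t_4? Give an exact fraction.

t_1 = 9/(1 + 1) = 9/2.
t_2 = 9/(9/2 + 1) = 18/11.
t_3 = 9/(18/11 + 1) = 99/29.
t_4 = 9/(99/29 + 1) = 261/128.

261/128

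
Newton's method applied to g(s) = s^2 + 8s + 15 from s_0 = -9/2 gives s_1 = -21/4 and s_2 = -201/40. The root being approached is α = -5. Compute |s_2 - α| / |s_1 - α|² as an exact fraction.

s_1 - α = -21/4 - (-5) = -21/4 + 5 = -1/4, so |s_1 - α| = 1/4.
s_2 - α = -201/40 - (-5) = -201/40 + 5 = -1/40, so |s_2 - α| = 1/40.
|s_1 - α|² = 1/16.
Ratio = (1/40) / (1/16) = 2/5.

2/5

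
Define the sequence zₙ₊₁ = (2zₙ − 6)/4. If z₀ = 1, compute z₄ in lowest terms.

z₁ = (2·1 − 6)/4 = −1.
z₂ = (2·(−1) − 6)/4 = −2.
z₃ = (2·(−2) − 6)/4 = −5/2.
z₄ = (2·(−5/2) − 6)/4 = −11/4.

−11/4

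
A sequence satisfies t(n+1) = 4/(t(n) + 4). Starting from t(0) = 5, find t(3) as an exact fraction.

40/49

t(1) = 4/(5 + 4) = 4/9.
t(2) = 4/(4/9 + 4) = 9/10.
t(3) = 4/(9/10 + 4) = 40/49.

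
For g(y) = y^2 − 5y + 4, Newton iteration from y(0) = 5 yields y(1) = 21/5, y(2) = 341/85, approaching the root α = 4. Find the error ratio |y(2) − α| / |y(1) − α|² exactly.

5/17

y(1) − α = 21/5 − 4 = 1/5, so |y(1) − α| = 1/5.
y(2) − α = 341/85 − 4 = 1/85, so |y(2) − α| = 1/85.
|y(1) − α|² = 1/25.
Ratio = (1/85) / (1/25) = 5/17.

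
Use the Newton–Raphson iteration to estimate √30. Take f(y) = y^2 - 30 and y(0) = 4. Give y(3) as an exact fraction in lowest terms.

f'(y) = 2y.
f(4) = -14, f'(4) = 8, so y(1) = 4 - (-14)/8 = 23/4.
f(23/4) = 49/16, f'(23/4) = 23/2, so y(2) = (23/4) - (49/16)/(23/2) = 1009/184.
f(1009/184) = 2401/33856, f'(1009/184) = 1009/92, so y(3) = (1009/184) - (2401/33856)/(1009/92) = 2033761/371312.

2033761/371312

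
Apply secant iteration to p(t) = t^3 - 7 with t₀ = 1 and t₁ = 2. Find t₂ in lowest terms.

p(1) = -6, p(2) = 1. t₂ = 2 - 1·(2 - 1)/(1 - (-6)) = 13/7.

13/7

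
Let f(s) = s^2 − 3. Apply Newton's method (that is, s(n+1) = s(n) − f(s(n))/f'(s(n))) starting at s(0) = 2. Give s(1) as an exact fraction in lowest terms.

7/4

f'(s) = 2s.
f(2) = 1, f'(2) = 4, so s(1) = 2 − 1/4 = 7/4.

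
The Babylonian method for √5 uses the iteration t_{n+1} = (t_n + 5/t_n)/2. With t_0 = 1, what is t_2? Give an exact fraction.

t_1 = (1 + 5/1)/2 = 3.
t_2 = (3 + 5/3)/2 = 7/3.

7/3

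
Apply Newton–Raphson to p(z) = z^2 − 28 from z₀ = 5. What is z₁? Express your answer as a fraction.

53/10

p'(z) = 2z.
p(5) = −3, p'(5) = 10, so z₁ = 5 − (−3)/10 = 53/10.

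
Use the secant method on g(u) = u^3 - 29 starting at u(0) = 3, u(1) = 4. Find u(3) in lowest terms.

g(3) = -2, g(4) = 35. u(2) = 4 - 35·(4 - 3)/(35 - (-2)) = 113/37.
g(4) = 35, g(113/37) = -26040/50653. u(3) = (113/37) - (-26040/50653)·((113/37) - 4)/((-26040/50653) - 35) = 157673/51397.

157673/51397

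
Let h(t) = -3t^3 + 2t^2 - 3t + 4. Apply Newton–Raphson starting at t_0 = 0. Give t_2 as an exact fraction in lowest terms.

44/41

h'(t) = -9t^2 + 4t - 3.
h(0) = 4, h'(0) = -3, so t_1 = 0 - 4/(-3) = 4/3.
h(4/3) = -32/9, h'(4/3) = -41/3, so t_2 = (4/3) - (-32/9)/(-41/3) = 44/41.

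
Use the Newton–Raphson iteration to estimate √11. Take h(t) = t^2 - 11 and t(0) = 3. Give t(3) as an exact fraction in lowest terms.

79201/23880

h'(t) = 2t.
h(3) = -2, h'(3) = 6, so t(1) = 3 - (-2)/6 = 10/3.
h(10/3) = 1/9, h'(10/3) = 20/3, so t(2) = (10/3) - (1/9)/(20/3) = 199/60.
h(199/60) = 1/3600, h'(199/60) = 199/30, so t(3) = (199/60) - (1/3600)/(199/30) = 79201/23880.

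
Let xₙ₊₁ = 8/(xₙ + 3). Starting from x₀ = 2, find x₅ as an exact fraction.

4088/2405

x₁ = 8/(2 + 3) = 8/5.
x₂ = 8/(8/5 + 3) = 40/23.
x₃ = 8/(40/23 + 3) = 184/109.
x₄ = 8/(184/109 + 3) = 872/511.
x₅ = 8/(872/511 + 3) = 4088/2405.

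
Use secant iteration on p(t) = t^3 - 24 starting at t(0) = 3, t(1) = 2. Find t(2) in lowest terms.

p(3) = 3, p(2) = -16. t(2) = 2 - (-16)·(2 - 3)/((-16) - 3) = 54/19.

54/19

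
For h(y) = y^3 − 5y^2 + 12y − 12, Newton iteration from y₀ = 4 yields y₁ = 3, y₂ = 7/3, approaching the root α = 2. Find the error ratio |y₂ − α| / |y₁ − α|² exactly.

y₁ − α = 3 − 2 = 1, so |y₁ − α| = 1.
y₂ − α = 7/3 − 2 = 1/3, so |y₂ − α| = 1/3.
|y₁ − α|² = 1.
Ratio = (1/3) / 1 = 1/3.

1/3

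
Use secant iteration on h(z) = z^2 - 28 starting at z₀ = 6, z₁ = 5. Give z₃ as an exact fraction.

h(6) = 8, h(5) = -3. z₂ = 5 - (-3)·(5 - 6)/((-3) - 8) = 58/11.
h(5) = -3, h(58/11) = -24/121. z₃ = (58/11) - (-24/121)·((58/11) - 5)/((-24/121) - (-3)) = 598/113.

598/113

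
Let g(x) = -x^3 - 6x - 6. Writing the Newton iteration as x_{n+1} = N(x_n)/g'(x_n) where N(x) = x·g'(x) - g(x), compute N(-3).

g'(x) = -3x^2 - 6.
N(x) = x·g'(x) - g(x) = x·(-3x^2 - 6) - (-x^3 - 6x - 6) = -2x^3 + 6.
N(-3) = 60.

60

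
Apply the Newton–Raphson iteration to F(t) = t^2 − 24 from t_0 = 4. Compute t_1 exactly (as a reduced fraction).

F'(t) = 2t.
F(4) = −8, F'(4) = 8, so t_1 = 4 − (−8)/8 = 5.

5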